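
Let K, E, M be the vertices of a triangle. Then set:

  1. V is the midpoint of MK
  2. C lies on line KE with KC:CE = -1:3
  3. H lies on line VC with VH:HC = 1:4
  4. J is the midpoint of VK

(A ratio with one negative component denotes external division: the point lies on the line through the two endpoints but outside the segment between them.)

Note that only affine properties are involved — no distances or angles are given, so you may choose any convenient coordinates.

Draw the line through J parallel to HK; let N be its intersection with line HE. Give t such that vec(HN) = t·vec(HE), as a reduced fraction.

t = 1/16

Choose coordinates K = (0, 0), E = (1, 0), M = (0, 1).
1. V is the midpoint of MK ⇒ V = (0, 1/2)
2. C lies on line KE with KC:CE = -1:3 ⇒ C = (-1/2, 0)
3. H lies on line VC with VH:HC = 1:4 ⇒ H = (-1/10, 2/5)
4. J is the midpoint of VK ⇒ J = (0, 1/4)
through J parallel to HK: direction (1/10, -2/5); meets HE at N = (-1/32, 3/8)
N = H + t·(E−H) with t = 1/16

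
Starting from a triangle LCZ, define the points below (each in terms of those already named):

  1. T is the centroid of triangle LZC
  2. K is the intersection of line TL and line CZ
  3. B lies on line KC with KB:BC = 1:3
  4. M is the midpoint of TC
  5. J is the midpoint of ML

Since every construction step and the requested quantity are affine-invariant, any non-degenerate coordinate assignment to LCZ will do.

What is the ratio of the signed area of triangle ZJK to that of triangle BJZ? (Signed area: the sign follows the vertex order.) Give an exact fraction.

[ZJK]:[BJZ] = -4/5

Assign L = (0, 0), C = (1, 0), Z = (0, 1) — the answer is frame-independent, so this choice is without loss of generality.
1. T is the centroid of triangle LZC ⇒ T = (1/3, 1/3)
2. K is the intersection of line TL and line CZ ⇒ K = (1/2, 1/2)
3. B lies on line KC with KB:BC = 1:3 ⇒ B = (5/8, 3/8)
4. M is the midpoint of TC ⇒ M = (2/3, 1/6)
5. J is the midpoint of ML ⇒ J = (1/3, 1/12)
2·[ZJK] = 7/24, 2·[BJZ] = -35/96
[ZJK]:[BJZ] = 7/24:-35/96 = -4/5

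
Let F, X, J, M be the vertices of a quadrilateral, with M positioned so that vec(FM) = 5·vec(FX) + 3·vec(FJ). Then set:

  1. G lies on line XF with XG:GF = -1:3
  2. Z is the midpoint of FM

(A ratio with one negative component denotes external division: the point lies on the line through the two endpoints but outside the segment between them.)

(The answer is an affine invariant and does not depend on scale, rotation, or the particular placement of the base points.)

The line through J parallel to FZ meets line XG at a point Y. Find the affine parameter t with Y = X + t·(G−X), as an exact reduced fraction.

t = -16/3

Choose coordinates F = (0, 0), X = (1, 0), J = (0, 1), M = (5, 3).
1. G lies on line XF with XG:GF = -1:3 ⇒ G = (3/2, 0)
2. Z is the midpoint of FM ⇒ Z = (5/2, 3/2)
through J parallel to FZ: direction (5/2, 3/2); meets XG at Y = (-5/3, 0)
Y = X + t·(G−X) with t = -16/3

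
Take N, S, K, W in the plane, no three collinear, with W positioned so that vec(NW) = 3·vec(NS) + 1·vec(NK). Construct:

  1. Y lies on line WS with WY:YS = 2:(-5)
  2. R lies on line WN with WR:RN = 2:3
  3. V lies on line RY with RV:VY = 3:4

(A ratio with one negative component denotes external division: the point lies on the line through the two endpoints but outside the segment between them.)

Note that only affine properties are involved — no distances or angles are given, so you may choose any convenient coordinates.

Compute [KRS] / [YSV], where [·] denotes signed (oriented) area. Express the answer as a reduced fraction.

[KRS]:[YSV] = 147/40

Assign N = (0, 0), S = (1, 0), K = (0, 1), W = (3, 1) — the answer is frame-independent, so this choice is without loss of generality.
1. Y lies on line WS with WY:YS = 2:(-5) ⇒ Y = (13/3, 5/3)
2. R lies on line WN with WR:RN = 2:3 ⇒ R = (9/5, 3/5)
3. V lies on line RY with RV:VY = 3:4 ⇒ V = (101/35, 37/35)
2·[KRS] = -7/5, 2·[YSV] = -8/21
[KRS]:[YSV] = -7/5:-8/21 = 147/40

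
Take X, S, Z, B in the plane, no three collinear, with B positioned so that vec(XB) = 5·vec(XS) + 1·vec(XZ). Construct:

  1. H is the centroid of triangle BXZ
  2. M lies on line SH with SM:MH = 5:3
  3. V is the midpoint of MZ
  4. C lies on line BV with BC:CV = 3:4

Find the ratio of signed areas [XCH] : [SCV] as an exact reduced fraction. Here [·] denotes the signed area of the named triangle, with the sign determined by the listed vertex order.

Assign X = (0, 0), S = (1, 0), Z = (0, 1), B = (5, 1) — the answer is frame-independent, so this choice is without loss of generality.
1. H is the centroid of triangle BXZ ⇒ H = (5/3, 2/3)
2. M lies on line SH with SM:MH = 5:3 ⇒ M = (17/12, 5/12)
3. V is the midpoint of MZ ⇒ V = (17/24, 17/24)
4. C lies on line BV with BC:CV = 3:4 ⇒ C = (177/56, 7/8)
2·[XCH] = 109/168, 2·[SCV] = 25/14
[XCH]:[SCV] = 109/168:25/14 = 109/300

[XCH]:[SCV] = 109/300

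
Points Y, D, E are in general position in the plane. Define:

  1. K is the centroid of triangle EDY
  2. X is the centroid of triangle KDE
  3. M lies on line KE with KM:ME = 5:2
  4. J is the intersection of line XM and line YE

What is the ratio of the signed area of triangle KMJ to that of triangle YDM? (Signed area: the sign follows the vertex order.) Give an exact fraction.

Work in coordinates with Y = (0, 0), D = (1, 0), E = (0, 1).
1. K is the centroid of triangle EDY ⇒ K = (1/3, 1/3)
2. X is the centroid of triangle KDE ⇒ X = (4/9, 4/9)
3. M lies on line KE with KM:ME = 5:2 ⇒ M = (2/21, 17/21)
4. J is the intersection of line XM and line YE ⇒ J = (0, 10/11)
2·[KMJ] = 5/231, 2·[YDM] = 17/21
[KMJ]:[YDM] = 5/231:17/21 = 5/187

[KMJ]:[YDM] = 5/187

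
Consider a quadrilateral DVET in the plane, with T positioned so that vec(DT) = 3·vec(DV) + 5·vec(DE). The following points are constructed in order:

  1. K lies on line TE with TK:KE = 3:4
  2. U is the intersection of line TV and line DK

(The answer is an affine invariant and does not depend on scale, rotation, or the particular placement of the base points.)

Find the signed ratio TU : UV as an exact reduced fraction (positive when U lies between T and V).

TU:UV = -9/23

Choose coordinates D = (0, 0), V = (1, 0), E = (0, 1), T = (3, 5).
1. K lies on line TE with TK:KE = 3:4 ⇒ K = (12/7, 23/7)
2. U is the intersection of line TV and line DK ⇒ U = (30/7, 115/14)
U = T + t·(V−T) with t = -9/14, so TU:UV = t:(1−t) = -9/14:23/14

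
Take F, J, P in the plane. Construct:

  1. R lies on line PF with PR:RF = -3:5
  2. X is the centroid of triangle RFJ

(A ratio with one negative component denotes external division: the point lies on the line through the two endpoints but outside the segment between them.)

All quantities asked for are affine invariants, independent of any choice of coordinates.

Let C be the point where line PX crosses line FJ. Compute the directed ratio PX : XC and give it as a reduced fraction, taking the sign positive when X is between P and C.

PX:XC = 1/5

Set F = (0, 0), J = (1, 0), P = (0, 1); any affine frame gives the same invariant.
1. R lies on line PF with PR:RF = -3:5 ⇒ R = (0, 5/2)
2. X is the centroid of triangle RFJ ⇒ X = (1/3, 5/6)
line PX meets FJ at C = (2, 0)
X = P + t·(C−P) with t = 1/6, so PX:XC = 1/6:5/6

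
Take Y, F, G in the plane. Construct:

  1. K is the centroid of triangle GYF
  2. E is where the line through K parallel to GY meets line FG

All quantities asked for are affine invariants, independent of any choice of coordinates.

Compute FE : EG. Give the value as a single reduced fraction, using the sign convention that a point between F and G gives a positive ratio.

Work in coordinates with Y = (0, 0), F = (1, 0), G = (0, 1).
1. K is the centroid of triangle GYF ⇒ K = (1/3, 1/3)
2. E is where the line through K parallel to GY meets line FG ⇒ E = (1/3, 2/3)
E = F + t·(G−F) with t = 2/3, so FE:EG = t:(1−t) = 2/3:1/3

FE:EG = 2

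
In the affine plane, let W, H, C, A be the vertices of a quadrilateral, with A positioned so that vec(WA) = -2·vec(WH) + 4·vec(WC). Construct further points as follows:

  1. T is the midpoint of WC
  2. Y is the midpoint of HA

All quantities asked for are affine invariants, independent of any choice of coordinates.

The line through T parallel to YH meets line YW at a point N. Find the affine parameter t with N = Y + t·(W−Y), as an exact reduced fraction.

t = 5/8

Choose coordinates W = (0, 0), H = (1, 0), C = (0, 1), A = (-2, 4).
1. T is the midpoint of WC ⇒ T = (0, 1/2)
2. Y is the midpoint of HA ⇒ Y = (-1/2, 2)
through T parallel to YH: direction (3/2, -2); meets YW at N = (-3/16, 3/4)
N = Y + t·(W−Y) with t = 5/8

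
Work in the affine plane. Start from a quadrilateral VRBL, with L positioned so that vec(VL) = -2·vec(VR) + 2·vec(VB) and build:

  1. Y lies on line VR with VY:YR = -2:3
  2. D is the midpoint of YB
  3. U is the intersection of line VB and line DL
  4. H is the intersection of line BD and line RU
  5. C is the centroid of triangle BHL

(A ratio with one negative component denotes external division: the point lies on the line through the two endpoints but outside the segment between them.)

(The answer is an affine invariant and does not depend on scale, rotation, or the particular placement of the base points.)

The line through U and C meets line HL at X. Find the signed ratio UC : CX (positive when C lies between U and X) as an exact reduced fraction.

UC:CX = 13/2

Set V = (0, 0), R = (1, 0), B = (0, 1), L = (-2, 2); any affine frame gives the same invariant.
1. Y lies on line VR with VY:YR = -2:3 ⇒ Y = (-2, 0)
2. D is the midpoint of YB ⇒ D = (-1, 1/2)
3. U is the intersection of line VB and line DL ⇒ U = (0, -1)
4. H is the intersection of line BD and line RU ⇒ H = (4, 3)
5. C is the centroid of triangle BHL ⇒ C = (2/3, 2)
line UC meets HL at X = (10/13, 32/13)
C = U + t·(X−U) with t = 13/15, so UC:CX = 13/15:2/15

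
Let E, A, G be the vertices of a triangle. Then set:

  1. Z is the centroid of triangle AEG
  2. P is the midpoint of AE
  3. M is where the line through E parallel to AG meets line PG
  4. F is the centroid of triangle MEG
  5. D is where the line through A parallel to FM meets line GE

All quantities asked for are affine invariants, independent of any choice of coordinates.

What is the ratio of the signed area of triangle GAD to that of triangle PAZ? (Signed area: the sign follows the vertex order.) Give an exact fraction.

Choose coordinates E = (0, 0), A = (1, 0), G = (0, 1).
1. Z is the centroid of triangle AEG ⇒ Z = (1/3, 1/3)
2. P is the midpoint of AE ⇒ P = (1/2, 0)
3. M is where the line through E parallel to AG meets line PG ⇒ M = (1, -1)
4. F is the centroid of triangle MEG ⇒ F = (1/3, 0)
5. D is where the line through A parallel to FM meets line GE ⇒ D = (0, 3/2)
2·[GAD] = 1/2, 2·[PAZ] = 1/6
[GAD]:[PAZ] = 1/2:1/6 = 3

[GAD]:[PAZ] = 3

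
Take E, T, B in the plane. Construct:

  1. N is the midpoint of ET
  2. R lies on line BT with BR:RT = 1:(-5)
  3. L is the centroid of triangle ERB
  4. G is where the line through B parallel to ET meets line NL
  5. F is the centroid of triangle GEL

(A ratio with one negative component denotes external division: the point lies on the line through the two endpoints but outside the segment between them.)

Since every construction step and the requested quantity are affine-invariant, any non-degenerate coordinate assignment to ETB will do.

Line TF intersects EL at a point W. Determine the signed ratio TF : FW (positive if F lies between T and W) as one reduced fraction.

TF:FW = -19

Choose coordinates E = (0, 0), T = (1, 0), B = (0, 1).
1. N is the midpoint of ET ⇒ N = (1/2, 0)
2. R lies on line BT with BR:RT = 1:(-5) ⇒ R = (-1/4, 5/4)
3. L is the centroid of triangle ERB ⇒ L = (-1/12, 3/4)
4. G is where the line through B parallel to ET meets line NL ⇒ G = (-5/18, 1)
5. F is the centroid of triangle GEL ⇒ F = (-13/108, 7/12)
line TF meets EL at W = (-7/114, 21/38)
F = T + t·(W−T) with t = 19/18, so TF:FW = 19/18:-1/18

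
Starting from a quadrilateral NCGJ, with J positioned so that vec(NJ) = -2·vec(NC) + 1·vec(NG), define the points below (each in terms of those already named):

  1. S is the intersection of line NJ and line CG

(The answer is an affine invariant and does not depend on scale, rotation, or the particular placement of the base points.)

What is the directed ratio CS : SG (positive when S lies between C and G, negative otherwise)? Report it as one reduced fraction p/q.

Set N = (0, 0), C = (1, 0), G = (0, 1), J = (-2, 1); any affine frame gives the same invariant.
1. S is the intersection of line NJ and line CG ⇒ S = (2, -1)
S = C + t·(G−C) with t = -1, so CS:SG = t:(1−t) = -1:2

CS:SG = -1/2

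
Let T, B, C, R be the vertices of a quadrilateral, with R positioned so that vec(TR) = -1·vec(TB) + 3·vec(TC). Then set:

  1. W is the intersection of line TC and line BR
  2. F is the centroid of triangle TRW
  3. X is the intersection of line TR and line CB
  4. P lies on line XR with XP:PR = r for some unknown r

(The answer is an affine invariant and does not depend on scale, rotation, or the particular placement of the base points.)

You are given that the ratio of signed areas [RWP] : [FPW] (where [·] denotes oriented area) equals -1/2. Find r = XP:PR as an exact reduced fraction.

Work in coordinates with T = (0, 0), B = (1, 0), C = (0, 1), R = (-1, 3).
1. W is the intersection of line TC and line BR ⇒ W = (0, 3/2)
2. F is the centroid of triangle TRW ⇒ F = (-1/3, 3/2)
3. X is the intersection of line TR and line CB ⇒ X = (-1/2, 3/2)
4. With XP:PR = r, write λ = r/(r+1) so P = X + λ·(R−X); P is affine-linear in λ
Every point depending on P is an affine combination of P and λ-independent points, so each such coordinate is linear in λ; the λ² term in each signed area is a multiple of (R−X)×(R−X) = 0, so 2·[RWP] and 2·[FPW] are each linear in λ. Evaluating at λ=0 and λ=1:
  2·[RWP] = 3/4·λ − 3/4,   2·[FPW] = -1/2·λ
So [RWP]:[FPW] = (3/4·λ − 3/4) / (-1/2·λ). Setting this equal to -1/2:
  3/4·λ − 3/4 = -1/2·(-1/2·λ)  ⇒  λ = 3/2
Then r = λ/(1−λ) = (3/2)/(-1/2) = -3. Check: with r = -3, P = (-5/4, 15/4) and [RWP]:[FPW] = -1/2 as required.

r = -3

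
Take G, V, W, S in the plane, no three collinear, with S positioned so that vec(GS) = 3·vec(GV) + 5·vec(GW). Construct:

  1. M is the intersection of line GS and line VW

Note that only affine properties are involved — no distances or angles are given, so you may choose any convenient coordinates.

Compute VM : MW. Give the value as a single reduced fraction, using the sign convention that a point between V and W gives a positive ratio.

Set G = (0, 0), V = (1, 0), W = (0, 1), S = (3, 5); any affine frame gives the same invariant.
1. M is the intersection of line GS and line VW ⇒ M = (3/8, 5/8)
M = V + t·(W−V) with t = 5/8, so VM:MW = t:(1−t) = 5/8:3/8

VM:MW = 5/3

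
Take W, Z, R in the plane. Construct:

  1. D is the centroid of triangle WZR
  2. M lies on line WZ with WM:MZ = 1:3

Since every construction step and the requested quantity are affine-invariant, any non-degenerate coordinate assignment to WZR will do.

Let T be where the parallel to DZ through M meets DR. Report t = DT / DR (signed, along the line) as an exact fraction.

Work in coordinates with W = (0, 0), Z = (1, 0), R = (0, 1).
1. D is the centroid of triangle WZR ⇒ D = (1/3, 1/3)
2. M lies on line WZ with WM:MZ = 1:3 ⇒ M = (1/4, 0)
through M parallel to DZ: direction (2/3, -1/3); meets DR at T = (7/12, -1/6)
T = D + t·(R−D) with t = -3/4

t = -3/4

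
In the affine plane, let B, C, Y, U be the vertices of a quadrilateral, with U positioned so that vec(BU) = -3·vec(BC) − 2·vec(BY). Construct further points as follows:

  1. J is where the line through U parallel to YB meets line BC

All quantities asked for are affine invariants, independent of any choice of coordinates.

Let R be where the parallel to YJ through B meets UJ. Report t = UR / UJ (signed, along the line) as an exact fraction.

Set B = (0, 0), C = (1, 0), Y = (0, 1), U = (-3, -2); any affine frame gives the same invariant.
1. J is where the line through U parallel to YB meets line BC ⇒ J = (-3, 0)
through B parallel to YJ: direction (-3, -1); meets UJ at R = (-3, -1)
R = U + t·(J−U) with t = 1/2

t = 1/2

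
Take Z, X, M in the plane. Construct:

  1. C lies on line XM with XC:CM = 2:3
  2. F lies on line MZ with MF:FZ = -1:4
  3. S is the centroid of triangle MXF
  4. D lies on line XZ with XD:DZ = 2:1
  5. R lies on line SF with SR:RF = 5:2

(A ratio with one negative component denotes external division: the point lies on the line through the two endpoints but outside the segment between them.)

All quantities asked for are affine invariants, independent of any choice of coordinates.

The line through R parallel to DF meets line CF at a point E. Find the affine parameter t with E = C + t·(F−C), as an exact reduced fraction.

t = 28/33

Set Z = (0, 0), X = (1, 0), M = (0, 1); any affine frame gives the same invariant.
1. C lies on line XM with XC:CM = 2:3 ⇒ C = (3/5, 2/5)
2. F lies on line MZ with MF:FZ = -1:4 ⇒ F = (0, 4/3)
3. S is the centroid of triangle MXF ⇒ S = (1/3, 7/9)
4. D lies on line XZ with XD:DZ = 2:1 ⇒ D = (1/3, 0)
5. R lies on line SF with SR:RF = 5:2 ⇒ R = (2/21, 74/63)
through R parallel to DF: direction (-1/3, 4/3); meets CF at E = (1/11, 118/99)
E = C + t·(F−C) with t = 28/33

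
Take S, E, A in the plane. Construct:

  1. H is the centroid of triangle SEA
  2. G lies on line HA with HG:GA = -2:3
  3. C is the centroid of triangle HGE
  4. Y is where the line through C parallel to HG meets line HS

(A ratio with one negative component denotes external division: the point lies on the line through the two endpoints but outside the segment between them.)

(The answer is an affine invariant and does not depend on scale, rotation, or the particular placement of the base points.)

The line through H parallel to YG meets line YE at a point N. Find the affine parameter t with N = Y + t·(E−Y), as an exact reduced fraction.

Choose coordinates S = (0, 0), E = (1, 0), A = (0, 1).
1. H is the centroid of triangle SEA ⇒ H = (1/3, 1/3)
2. G lies on line HA with HG:GA = -2:3 ⇒ G = (1, -1)
3. C is the centroid of triangle HGE ⇒ C = (7/9, -2/9)
4. Y is where the line through C parallel to HG meets line HS ⇒ Y = (4/9, 4/9)
through H parallel to YG: direction (5/9, -13/9); meets YE at N = (2/9, 28/45)
N = Y + t·(E−Y) with t = -2/5

t = -2/5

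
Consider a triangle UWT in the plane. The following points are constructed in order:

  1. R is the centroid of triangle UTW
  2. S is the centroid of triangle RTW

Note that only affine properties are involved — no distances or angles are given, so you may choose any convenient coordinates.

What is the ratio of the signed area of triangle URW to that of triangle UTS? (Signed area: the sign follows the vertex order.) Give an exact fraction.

[URW]:[UTS] = 3/4

Choose coordinates U = (0, 0), W = (1, 0), T = (0, 1).
1. R is the centroid of triangle UTW ⇒ R = (1/3, 1/3)
2. S is the centroid of triangle RTW ⇒ S = (4/9, 4/9)
2·[URW] = -1/3, 2·[UTS] = -4/9
[URW]:[UTS] = -1/3:-4/9 = 3/4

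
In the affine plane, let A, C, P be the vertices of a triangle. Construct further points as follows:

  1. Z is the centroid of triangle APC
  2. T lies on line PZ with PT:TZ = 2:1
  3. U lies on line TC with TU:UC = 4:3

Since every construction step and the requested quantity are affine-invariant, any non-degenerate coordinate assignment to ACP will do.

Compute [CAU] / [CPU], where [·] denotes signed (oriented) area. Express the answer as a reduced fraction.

[CAU]:[CPU] = -5/2

Set A = (0, 0), C = (1, 0), P = (0, 1); any affine frame gives the same invariant.
1. Z is the centroid of triangle APC ⇒ Z = (1/3, 1/3)
2. T lies on line PZ with PT:TZ = 2:1 ⇒ T = (2/9, 5/9)
3. U lies on line TC with TU:UC = 4:3 ⇒ U = (2/3, 5/21)
2·[CAU] = -5/21, 2·[CPU] = 2/21
[CAU]:[CPU] = -5/21:2/21 = -5/2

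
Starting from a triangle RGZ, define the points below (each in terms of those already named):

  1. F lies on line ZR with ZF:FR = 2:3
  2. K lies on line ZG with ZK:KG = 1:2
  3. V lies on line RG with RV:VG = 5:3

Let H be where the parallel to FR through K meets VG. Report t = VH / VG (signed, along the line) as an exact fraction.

t = -7/9

Assign R = (0, 0), G = (1, 0), Z = (0, 1) — the answer is frame-independent, so this choice is without loss of generality.
1. F lies on line ZR with ZF:FR = 2:3 ⇒ F = (0, 3/5)
2. K lies on line ZG with ZK:KG = 1:2 ⇒ K = (1/3, 2/3)
3. V lies on line RG with RV:VG = 5:3 ⇒ V = (5/8, 0)
through K parallel to FR: direction (0, -3/5); meets VG at H = (1/3, 0)
H = V + t·(G−V) with t = -7/9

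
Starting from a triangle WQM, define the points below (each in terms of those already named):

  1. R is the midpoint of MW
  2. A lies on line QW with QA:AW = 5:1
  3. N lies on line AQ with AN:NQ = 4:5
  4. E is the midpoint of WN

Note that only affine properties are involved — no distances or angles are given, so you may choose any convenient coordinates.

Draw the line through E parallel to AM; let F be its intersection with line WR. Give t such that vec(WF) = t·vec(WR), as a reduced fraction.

t = 29/9

Work in coordinates with W = (0, 0), Q = (1, 0), M = (0, 1).
1. R is the midpoint of MW ⇒ R = (0, 1/2)
2. A lies on line QW with QA:AW = 5:1 ⇒ A = (1/6, 0)
3. N lies on line AQ with AN:NQ = 4:5 ⇒ N = (29/54, 0)
4. E is the midpoint of WN ⇒ E = (29/108, 0)
through E parallel to AM: direction (-1/6, 1); meets WR at F = (0, 29/18)
F = W + t·(R−W) with t = 29/9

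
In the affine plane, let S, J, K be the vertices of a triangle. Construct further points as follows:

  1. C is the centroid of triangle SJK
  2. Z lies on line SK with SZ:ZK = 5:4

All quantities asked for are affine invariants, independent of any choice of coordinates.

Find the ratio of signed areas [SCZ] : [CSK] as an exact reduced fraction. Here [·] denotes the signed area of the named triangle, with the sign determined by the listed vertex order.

[SCZ]:[CSK] = -5/9

Choose coordinates S = (0, 0), J = (1, 0), K = (0, 1).
1. C is the centroid of triangle SJK ⇒ C = (1/3, 1/3)
2. Z lies on line SK with SZ:ZK = 5:4 ⇒ Z = (0, 5/9)
2·[SCZ] = 5/27, 2·[CSK] = -1/3
[SCZ]:[CSK] = 5/27:-1/3 = -5/9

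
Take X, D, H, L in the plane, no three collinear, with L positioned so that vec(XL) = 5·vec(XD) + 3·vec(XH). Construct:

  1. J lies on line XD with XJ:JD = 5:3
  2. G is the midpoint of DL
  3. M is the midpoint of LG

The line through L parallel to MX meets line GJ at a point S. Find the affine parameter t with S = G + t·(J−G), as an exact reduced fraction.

Set X = (0, 0), D = (1, 0), H = (0, 1), L = (5, 3); any affine frame gives the same invariant.
1. J lies on line XD with XJ:JD = 5:3 ⇒ J = (5/8, 0)
2. G is the midpoint of DL ⇒ G = (3, 3/2)
3. M is the midpoint of LG ⇒ M = (4, 9/4)
through L parallel to MX: direction (-4, -9/4); meets GJ at S = (59/7, 69/14)
S = G + t·(J−G) with t = -16/7

t = -16/7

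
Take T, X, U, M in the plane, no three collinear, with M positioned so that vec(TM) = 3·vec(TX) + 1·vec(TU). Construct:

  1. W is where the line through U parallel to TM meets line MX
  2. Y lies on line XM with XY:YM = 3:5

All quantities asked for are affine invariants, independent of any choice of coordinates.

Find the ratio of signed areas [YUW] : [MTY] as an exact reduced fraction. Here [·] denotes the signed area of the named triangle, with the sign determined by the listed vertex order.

[YUW]:[MTY] = -87/5

Assign T = (0, 0), X = (1, 0), U = (0, 1), M = (3, 1) — the answer is frame-independent, so this choice is without loss of generality.
1. W is where the line through U parallel to TM meets line MX ⇒ W = (9, 4)
2. Y lies on line XM with XY:YM = 3:5 ⇒ Y = (7/4, 3/8)
2·[YUW] = -87/8, 2·[MTY] = 5/8
[YUW]:[MTY] = -87/8:5/8 = -87/5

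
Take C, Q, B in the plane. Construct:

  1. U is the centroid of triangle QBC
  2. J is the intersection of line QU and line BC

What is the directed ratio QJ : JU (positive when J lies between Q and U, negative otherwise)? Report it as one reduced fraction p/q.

Work in coordinates with C = (0, 0), Q = (1, 0), B = (0, 1).
1. U is the centroid of triangle QBC ⇒ U = (1/3, 1/3)
2. J is the intersection of line QU and line BC ⇒ J = (0, 1/2)
J = Q + t·(U−Q) with t = 3/2, so QJ:JU = t:(1−t) = 3/2:-1/2

QJ:JU = -3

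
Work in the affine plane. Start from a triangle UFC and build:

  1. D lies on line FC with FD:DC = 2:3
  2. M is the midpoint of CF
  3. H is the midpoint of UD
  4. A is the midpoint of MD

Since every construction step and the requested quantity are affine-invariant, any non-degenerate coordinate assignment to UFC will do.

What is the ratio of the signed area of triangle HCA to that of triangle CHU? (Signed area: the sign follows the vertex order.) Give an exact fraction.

Work in coordinates with U = (0, 0), F = (1, 0), C = (0, 1).
1. D lies on line FC with FD:DC = 2:3 ⇒ D = (3/5, 2/5)
2. M is the midpoint of CF ⇒ M = (1/2, 1/2)
3. H is the midpoint of UD ⇒ H = (3/10, 1/5)
4. A is the midpoint of MD ⇒ A = (11/20, 9/20)
2·[HCA] = -11/40, 2·[CHU] = -3/10
[HCA]:[CHU] = -11/40:-3/10 = 11/12

[HCA]:[CHU] = 11/12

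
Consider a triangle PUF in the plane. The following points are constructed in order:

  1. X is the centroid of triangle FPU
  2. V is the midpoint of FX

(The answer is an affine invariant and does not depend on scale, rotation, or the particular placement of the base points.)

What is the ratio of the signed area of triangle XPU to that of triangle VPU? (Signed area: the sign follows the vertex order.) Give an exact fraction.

Assign P = (0, 0), U = (1, 0), F = (0, 1) — the answer is frame-independent, so this choice is without loss of generality.
1. X is the centroid of triangle FPU ⇒ X = (1/3, 1/3)
2. V is the midpoint of FX ⇒ V = (1/6, 2/3)
2·[XPU] = 1/3, 2·[VPU] = 2/3
[XPU]:[VPU] = 1/3:2/3 = 1/2

[XPU]:[VPU] = 1/2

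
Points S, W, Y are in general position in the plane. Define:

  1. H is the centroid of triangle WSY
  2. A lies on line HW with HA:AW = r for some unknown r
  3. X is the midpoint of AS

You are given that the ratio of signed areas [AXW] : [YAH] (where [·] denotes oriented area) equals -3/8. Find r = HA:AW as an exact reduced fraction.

Work in coordinates with S = (0, 0), W = (1, 0), Y = (0, 1).
1. H is the centroid of triangle WSY ⇒ H = (1/3, 1/3)
2. With HA:AW = r, write λ = r/(r+1) so A = H + λ·(W−H); A is affine-linear in λ
3. X is the midpoint of AS ⇒ X is an affine combination of earlier points and hence also affine-linear in λ
Every point depending on A is an affine combination of A and λ-independent points, so each such coordinate is linear in λ; the λ² term in each signed area is a multiple of (W−H)×(W−H) = 0, so 2·[AXW] and 2·[YAH] are each linear in λ. Evaluating at λ=0 and λ=1:
  2·[AXW] = -1/6·λ + 1/6,   2·[YAH] = -1/3·λ
So [AXW]:[YAH] = (-1/6·λ + 1/6) / (-1/3·λ). Setting this equal to -3/8:
  -1/6·λ + 1/6 = -3/8·(-1/3·λ)  ⇒  λ = 4/7
Then r = λ/(1−λ) = (4/7)/(3/7) = 4/3. Check: with r = 4/3, A = (5/7, 1/7) and [AXW]:[YAH] = -3/8 as required.

r = 4/3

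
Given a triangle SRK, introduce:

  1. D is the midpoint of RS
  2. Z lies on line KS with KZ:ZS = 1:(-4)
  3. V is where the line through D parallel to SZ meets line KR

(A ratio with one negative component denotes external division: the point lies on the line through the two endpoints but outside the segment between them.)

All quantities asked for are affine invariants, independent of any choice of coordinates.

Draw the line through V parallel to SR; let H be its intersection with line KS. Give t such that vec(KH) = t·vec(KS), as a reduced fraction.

t = 1/2

Assign S = (0, 0), R = (1, 0), K = (0, 1) — the answer is frame-independent, so this choice is without loss of generality.
1. D is the midpoint of RS ⇒ D = (1/2, 0)
2. Z lies on line KS with KZ:ZS = 1:(-4) ⇒ Z = (0, 4/3)
3. V is where the line through D parallel to SZ meets line KR ⇒ V = (1/2, 1/2)
through V parallel to SR: direction (1, 0); meets KS at H = (0, 1/2)
H = K + t·(S−K) with t = 1/2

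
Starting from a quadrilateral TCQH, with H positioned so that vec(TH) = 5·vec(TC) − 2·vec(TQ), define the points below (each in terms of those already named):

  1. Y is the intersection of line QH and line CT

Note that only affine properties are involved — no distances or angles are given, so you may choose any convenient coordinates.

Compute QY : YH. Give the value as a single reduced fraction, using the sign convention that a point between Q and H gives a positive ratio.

QY:YH = 1/2

Assign T = (0, 0), C = (1, 0), Q = (0, 1), H = (5, -2) — the answer is frame-independent, so this choice is without loss of generality.
1. Y is the intersection of line QH and line CT ⇒ Y = (5/3, 0)
Y = Q + t·(H−Q) with t = 1/3, so QY:YH = t:(1−t) = 1/3:2/3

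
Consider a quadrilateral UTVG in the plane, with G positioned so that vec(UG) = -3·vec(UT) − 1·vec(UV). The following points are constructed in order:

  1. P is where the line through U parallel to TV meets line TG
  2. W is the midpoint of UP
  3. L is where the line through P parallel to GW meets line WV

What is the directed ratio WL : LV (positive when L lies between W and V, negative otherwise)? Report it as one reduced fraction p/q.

WL:LV = -4/39

Work in coordinates with U = (0, 0), T = (1, 0), V = (0, 1), G = (-3, -1).
1. P is where the line through U parallel to TV meets line TG ⇒ P = (1/5, -1/5)
2. W is the midpoint of UP ⇒ W = (1/10, -1/10)
3. L is where the line through P parallel to GW meets line WV ⇒ L = (39/350, -79/350)
L = W + t·(V−W) with t = -4/35, so WL:LV = t:(1−t) = -4/35:39/35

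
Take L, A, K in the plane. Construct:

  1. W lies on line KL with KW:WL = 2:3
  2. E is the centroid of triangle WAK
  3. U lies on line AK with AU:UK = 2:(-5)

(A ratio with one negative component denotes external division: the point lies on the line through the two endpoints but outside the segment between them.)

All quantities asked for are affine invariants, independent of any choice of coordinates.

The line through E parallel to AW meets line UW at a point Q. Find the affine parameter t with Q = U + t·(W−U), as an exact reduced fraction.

t = 3/2

Choose coordinates L = (0, 0), A = (1, 0), K = (0, 1).
1. W lies on line KL with KW:WL = 2:3 ⇒ W = (0, 3/5)
2. E is the centroid of triangle WAK ⇒ E = (1/3, 8/15)
3. U lies on line AK with AU:UK = 2:(-5) ⇒ U = (5/3, -2/3)
through E parallel to AW: direction (-1, 3/5); meets UW at Q = (-5/6, 37/30)
Q = U + t·(W−U) with t = 3/2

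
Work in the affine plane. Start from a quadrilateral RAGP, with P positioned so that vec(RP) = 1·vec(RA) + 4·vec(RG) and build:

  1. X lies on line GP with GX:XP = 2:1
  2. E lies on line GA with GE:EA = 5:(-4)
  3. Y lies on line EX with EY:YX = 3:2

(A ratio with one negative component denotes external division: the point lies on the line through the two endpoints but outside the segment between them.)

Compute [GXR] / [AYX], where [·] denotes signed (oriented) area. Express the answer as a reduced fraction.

[GXR]:[AYX] = -5/32

Choose coordinates R = (0, 0), A = (1, 0), G = (0, 1), P = (1, 4).
1. X lies on line GP with GX:XP = 2:1 ⇒ X = (2/3, 3)
2. E lies on line GA with GE:EA = 5:(-4) ⇒ E = (5, -4)
3. Y lies on line EX with EY:YX = 3:2 ⇒ Y = (12/5, 1/5)
2·[GXR] = -2/3, 2·[AYX] = 64/15
[GXR]:[AYX] = -2/3:64/15 = -5/32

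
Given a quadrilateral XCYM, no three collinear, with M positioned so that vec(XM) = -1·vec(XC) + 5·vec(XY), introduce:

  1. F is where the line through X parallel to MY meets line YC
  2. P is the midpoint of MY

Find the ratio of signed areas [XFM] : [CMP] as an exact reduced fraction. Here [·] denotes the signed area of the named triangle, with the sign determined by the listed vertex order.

[XFM]:[CMP] = -2/9

Choose coordinates X = (0, 0), C = (1, 0), Y = (0, 1), M = (-1, 5).
1. F is where the line through X parallel to MY meets line YC ⇒ F = (-1/3, 4/3)
2. P is the midpoint of MY ⇒ P = (-1/2, 3)
2·[XFM] = -1/3, 2·[CMP] = 3/2
[XFM]:[CMP] = -1/3:3/2 = -2/9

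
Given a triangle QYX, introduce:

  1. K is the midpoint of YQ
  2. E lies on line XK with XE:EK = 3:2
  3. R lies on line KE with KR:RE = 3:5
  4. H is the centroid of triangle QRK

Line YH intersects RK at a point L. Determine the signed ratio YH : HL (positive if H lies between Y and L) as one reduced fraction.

YH:HL = -4

Work in coordinates with Q = (0, 0), Y = (1, 0), X = (0, 1).
1. K is the midpoint of YQ ⇒ K = (1/2, 0)
2. E lies on line XK with XE:EK = 3:2 ⇒ E = (3/10, 2/5)
3. R lies on line KE with KR:RE = 3:5 ⇒ R = (17/40, 3/20)
4. H is the centroid of triangle QRK ⇒ H = (37/120, 1/20)
line YH meets RK at L = (77/160, 3/80)
H = Y + t·(L−Y) with t = 4/3, so YH:HL = 4/3:-1/3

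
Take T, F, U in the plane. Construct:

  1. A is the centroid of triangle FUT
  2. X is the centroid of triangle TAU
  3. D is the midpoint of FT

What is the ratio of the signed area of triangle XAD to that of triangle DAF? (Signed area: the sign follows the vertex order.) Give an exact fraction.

[XAD]:[DAF] = 1/3

Work in coordinates with T = (0, 0), F = (1, 0), U = (0, 1).
1. A is the centroid of triangle FUT ⇒ A = (1/3, 1/3)
2. X is the centroid of triangle TAU ⇒ X = (1/9, 4/9)
3. D is the midpoint of FT ⇒ D = (1/2, 0)
2·[XAD] = -1/18, 2·[DAF] = -1/6
[XAD]:[DAF] = -1/18:-1/6 = 1/3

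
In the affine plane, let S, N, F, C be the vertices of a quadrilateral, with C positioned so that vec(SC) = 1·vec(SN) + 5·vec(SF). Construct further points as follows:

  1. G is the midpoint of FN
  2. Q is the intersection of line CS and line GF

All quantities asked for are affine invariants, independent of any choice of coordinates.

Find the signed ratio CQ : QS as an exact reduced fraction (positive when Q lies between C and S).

CQ:QS = 5

Choose coordinates S = (0, 0), N = (1, 0), F = (0, 1), C = (1, 5).
1. G is the midpoint of FN ⇒ G = (1/2, 1/2)
2. Q is the intersection of line CS and line GF ⇒ Q = (1/6, 5/6)
Q = C + t·(S−C) with t = 5/6, so CQ:QS = t:(1−t) = 5/6:1/6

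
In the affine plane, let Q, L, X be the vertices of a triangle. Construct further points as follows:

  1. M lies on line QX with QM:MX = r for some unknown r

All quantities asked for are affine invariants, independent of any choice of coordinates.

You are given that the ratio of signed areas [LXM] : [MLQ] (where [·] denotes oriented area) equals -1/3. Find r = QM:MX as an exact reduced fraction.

r = 3

Assign Q = (0, 0), L = (1, 0), X = (0, 1) — the answer is frame-independent, so this choice is without loss of generality.
1. With QM:MX = r, write λ = r/(r+1) so M = Q + λ·(X−Q); M is affine-linear in λ
Every point depending on M is an affine combination of M and λ-independent points, so each such coordinate is linear in λ; the λ² term in each signed area is a multiple of (X−Q)×(X−Q) = 0, so 2·[LXM] and 2·[MLQ] are each linear in λ. Evaluating at λ=0 and λ=1:
  2·[LXM] = −λ + 1,   2·[MLQ] = −λ
So [LXM]:[MLQ] = (−λ + 1) / (−λ). Setting this equal to -1/3:
  −λ + 1 = -1/3·(−λ)  ⇒  λ = 3/4
Then r = λ/(1−λ) = (3/4)/(1/4) = 3. Check: with r = 3, M = (0, 3/4) and [LXM]:[MLQ] = -1/3 as required.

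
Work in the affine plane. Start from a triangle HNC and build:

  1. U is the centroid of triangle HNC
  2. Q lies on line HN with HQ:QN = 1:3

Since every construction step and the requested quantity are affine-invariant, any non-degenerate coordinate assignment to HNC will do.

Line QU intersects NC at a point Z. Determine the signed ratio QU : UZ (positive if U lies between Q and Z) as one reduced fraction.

Choose coordinates H = (0, 0), N = (1, 0), C = (0, 1).
1. U is the centroid of triangle HNC ⇒ U = (1/3, 1/3)
2. Q lies on line HN with HQ:QN = 1:3 ⇒ Q = (1/4, 0)
line QU meets NC at Z = (2/5, 3/5)
U = Q + t·(Z−Q) with t = 5/9, so QU:UZ = 5/9:4/9

QU:UZ = 5/4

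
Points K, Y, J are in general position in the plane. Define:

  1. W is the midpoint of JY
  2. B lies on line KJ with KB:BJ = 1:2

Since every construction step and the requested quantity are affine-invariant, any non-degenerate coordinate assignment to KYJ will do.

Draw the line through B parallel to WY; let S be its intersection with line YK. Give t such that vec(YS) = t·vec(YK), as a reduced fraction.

Assign K = (0, 0), Y = (1, 0), J = (0, 1) — the answer is frame-independent, so this choice is without loss of generality.
1. W is the midpoint of JY ⇒ W = (1/2, 1/2)
2. B lies on line KJ with KB:BJ = 1:2 ⇒ B = (0, 1/3)
through B parallel to WY: direction (1/2, -1/2); meets YK at S = (1/3, 0)
S = Y + t·(K−Y) with t = 2/3

t = 2/3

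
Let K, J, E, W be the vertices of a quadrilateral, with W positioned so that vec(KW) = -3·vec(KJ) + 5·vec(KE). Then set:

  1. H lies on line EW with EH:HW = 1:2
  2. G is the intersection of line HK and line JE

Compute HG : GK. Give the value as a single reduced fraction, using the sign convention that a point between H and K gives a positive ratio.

HG:GK = 1/3

Assign K = (0, 0), J = (1, 0), E = (0, 1), W = (-3, 5) — the answer is frame-independent, so this choice is without loss of generality.
1. H lies on line EW with EH:HW = 1:2 ⇒ H = (-1, 7/3)
2. G is the intersection of line HK and line JE ⇒ G = (-3/4, 7/4)
G = H + t·(K−H) with t = 1/4, so HG:GK = t:(1−t) = 1/4:3/4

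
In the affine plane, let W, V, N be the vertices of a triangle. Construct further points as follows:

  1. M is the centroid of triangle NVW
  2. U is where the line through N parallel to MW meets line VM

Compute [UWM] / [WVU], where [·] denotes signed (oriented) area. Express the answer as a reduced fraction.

Choose coordinates W = (0, 0), V = (1, 0), N = (0, 1).
1. M is the centroid of triangle NVW ⇒ M = (1/3, 1/3)
2. U is where the line through N parallel to MW meets line VM ⇒ U = (-1/3, 2/3)
2·[UWM] = 1/3, 2·[WVU] = 2/3
[UWM]:[WVU] = 1/3:2/3 = 1/2

[UWM]:[WVU] = 1/2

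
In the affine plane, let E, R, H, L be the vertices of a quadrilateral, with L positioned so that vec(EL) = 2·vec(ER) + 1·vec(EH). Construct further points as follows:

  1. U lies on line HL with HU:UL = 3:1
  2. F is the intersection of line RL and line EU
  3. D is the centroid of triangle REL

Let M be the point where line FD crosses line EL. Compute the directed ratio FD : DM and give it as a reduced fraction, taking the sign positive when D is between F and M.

Set E = (0, 0), R = (1, 0), H = (0, 1), L = (2, 1); any affine frame gives the same invariant.
1. U lies on line HL with HU:UL = 3:1 ⇒ U = (3/2, 1)
2. F is the intersection of line RL and line EU ⇒ F = (3, 2)
3. D is the centroid of triangle REL ⇒ D = (1, 1/3)
line FD meets EL at M = (3/2, 3/4)
D = F + t·(M−F) with t = 4/3, so FD:DM = 4/3:-1/3

FD:DM = -4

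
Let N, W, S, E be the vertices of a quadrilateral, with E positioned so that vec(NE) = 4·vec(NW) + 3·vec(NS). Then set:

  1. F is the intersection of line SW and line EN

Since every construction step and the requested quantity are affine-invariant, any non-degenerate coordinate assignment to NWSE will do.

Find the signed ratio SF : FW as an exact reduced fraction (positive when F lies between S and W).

Choose coordinates N = (0, 0), W = (1, 0), S = (0, 1), E = (4, 3).
1. F is the intersection of line SW and line EN ⇒ F = (4/7, 3/7)
F = S + t·(W−S) with t = 4/7, so SF:FW = t:(1−t) = 4/7:3/7

SF:FW = 4/3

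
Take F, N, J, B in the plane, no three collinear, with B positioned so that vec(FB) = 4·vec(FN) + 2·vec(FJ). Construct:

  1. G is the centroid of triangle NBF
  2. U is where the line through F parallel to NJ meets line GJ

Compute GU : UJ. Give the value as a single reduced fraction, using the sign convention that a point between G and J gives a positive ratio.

Assign F = (0, 0), N = (1, 0), J = (0, 1), B = (4, 2) — the answer is frame-independent, so this choice is without loss of generality.
1. G is the centroid of triangle NBF ⇒ G = (5/3, 2/3)
2. U is where the line through F parallel to NJ meets line GJ ⇒ U = (-5/4, 5/4)
U = G + t·(J−G) with t = 7/4, so GU:UJ = t:(1−t) = 7/4:-3/4

GU:UJ = -7/3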